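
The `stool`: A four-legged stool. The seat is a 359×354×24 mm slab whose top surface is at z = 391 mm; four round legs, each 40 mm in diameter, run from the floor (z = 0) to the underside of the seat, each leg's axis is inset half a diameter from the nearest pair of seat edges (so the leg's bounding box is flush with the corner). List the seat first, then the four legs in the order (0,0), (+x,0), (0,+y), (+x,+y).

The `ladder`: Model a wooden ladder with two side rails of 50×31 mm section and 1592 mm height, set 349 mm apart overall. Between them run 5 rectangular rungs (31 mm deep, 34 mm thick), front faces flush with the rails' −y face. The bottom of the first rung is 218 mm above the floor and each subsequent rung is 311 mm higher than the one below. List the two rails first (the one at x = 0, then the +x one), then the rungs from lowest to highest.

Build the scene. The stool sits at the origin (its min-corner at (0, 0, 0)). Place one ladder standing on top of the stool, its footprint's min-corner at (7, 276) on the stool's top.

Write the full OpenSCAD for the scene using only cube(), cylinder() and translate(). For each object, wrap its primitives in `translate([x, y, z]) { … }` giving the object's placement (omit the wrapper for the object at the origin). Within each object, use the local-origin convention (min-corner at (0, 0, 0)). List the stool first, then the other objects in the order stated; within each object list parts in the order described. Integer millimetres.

translate([0, 0, 367]) cube([359, 354, 24]);
translate([20, 20, 0]) cylinder(h = 367, r = 20);
translate([339, 20, 0]) cylinder(h = 367, r = 20);
translate([20, 334, 0]) cylinder(h = 367, r = 20);
translate([339, 334, 0]) cylinder(h = 367, r = 20);
translate([7, 276, 391]) {
  cube([50, 31, 1592]);
  translate([299, 0, 0]) cube([50, 31, 1592]);
  translate([50, 0, 218]) cube([249, 31, 34]);
  translate([50, 0, 529]) cube([249, 31, 34]);
  translate([50, 0, 840]) cube([249, 31, 34]);
  translate([50, 0, 1151]) cube([249, 31, 34]);
  translate([50, 0, 1462]) cube([249, 31, 34]);
}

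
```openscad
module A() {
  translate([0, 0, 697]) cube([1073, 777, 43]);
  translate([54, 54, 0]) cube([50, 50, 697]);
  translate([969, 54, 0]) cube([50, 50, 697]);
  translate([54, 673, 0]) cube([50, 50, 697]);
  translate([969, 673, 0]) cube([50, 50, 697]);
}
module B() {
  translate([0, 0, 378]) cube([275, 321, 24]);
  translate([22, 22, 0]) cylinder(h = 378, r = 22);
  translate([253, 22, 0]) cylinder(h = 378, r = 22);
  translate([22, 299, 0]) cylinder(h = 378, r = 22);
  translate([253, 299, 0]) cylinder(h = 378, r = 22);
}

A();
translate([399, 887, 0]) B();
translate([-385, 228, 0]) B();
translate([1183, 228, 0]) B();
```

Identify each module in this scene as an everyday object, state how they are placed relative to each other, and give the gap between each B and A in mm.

A is a table. B is a stool. Three stools sit around the table at the +y, −x, +x sides. The gap between each stool and the table is 110 mm.

Each stool's nearest face is 110 mm from the table's bounding box.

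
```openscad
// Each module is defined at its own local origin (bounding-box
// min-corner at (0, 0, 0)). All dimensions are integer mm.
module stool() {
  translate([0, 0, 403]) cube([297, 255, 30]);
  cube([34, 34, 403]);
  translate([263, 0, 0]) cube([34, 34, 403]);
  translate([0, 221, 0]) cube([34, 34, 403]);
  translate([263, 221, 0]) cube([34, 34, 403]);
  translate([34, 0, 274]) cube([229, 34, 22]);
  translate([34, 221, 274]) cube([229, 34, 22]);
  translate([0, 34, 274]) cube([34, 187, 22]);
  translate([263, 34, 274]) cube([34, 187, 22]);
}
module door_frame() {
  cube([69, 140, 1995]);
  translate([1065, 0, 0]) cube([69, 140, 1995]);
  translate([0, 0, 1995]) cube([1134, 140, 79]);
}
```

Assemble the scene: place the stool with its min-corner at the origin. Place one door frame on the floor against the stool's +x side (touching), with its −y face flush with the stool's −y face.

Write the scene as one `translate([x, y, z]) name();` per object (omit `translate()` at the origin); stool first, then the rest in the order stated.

stool();
translate([297, 0, 0]) door_frame();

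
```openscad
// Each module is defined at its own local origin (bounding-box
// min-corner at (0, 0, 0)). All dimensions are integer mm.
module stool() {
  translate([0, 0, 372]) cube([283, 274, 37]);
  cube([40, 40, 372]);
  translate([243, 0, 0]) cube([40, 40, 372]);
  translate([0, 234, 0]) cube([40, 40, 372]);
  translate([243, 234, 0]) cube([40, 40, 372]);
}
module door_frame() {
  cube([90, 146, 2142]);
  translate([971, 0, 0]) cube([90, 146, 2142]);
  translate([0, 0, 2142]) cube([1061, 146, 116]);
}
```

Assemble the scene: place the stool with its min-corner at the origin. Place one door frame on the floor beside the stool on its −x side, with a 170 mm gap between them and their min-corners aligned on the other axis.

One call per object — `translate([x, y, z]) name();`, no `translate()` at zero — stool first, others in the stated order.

stool();
translate([-1231, 0, 0]) door_frame();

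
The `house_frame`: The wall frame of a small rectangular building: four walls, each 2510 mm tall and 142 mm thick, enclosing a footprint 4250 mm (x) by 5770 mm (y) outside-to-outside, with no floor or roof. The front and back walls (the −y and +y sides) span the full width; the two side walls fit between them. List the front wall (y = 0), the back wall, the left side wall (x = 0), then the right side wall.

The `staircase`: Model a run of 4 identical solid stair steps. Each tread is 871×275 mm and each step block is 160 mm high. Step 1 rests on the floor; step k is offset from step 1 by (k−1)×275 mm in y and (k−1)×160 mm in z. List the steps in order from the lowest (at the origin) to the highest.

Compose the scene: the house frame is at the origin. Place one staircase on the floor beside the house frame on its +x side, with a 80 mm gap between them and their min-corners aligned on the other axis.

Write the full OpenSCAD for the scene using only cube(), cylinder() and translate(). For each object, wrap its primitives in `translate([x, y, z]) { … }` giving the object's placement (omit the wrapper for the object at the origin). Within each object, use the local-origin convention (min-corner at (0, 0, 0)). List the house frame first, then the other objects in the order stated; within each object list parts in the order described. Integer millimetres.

cube([4250, 142, 2510]);
translate([0, 5628, 0]) cube([4250, 142, 2510]);
translate([0, 142, 0]) cube([142, 5486, 2510]);
translate([4108, 142, 0]) cube([142, 5486, 2510]);
translate([4330, 0, 0]) {
  cube([871, 275, 160]);
  translate([0, 275, 160]) cube([871, 275, 160]);
  translate([0, 550, 320]) cube([871, 275, 160]);
  translate([0, 825, 480]) cube([871, 275, 160]);
}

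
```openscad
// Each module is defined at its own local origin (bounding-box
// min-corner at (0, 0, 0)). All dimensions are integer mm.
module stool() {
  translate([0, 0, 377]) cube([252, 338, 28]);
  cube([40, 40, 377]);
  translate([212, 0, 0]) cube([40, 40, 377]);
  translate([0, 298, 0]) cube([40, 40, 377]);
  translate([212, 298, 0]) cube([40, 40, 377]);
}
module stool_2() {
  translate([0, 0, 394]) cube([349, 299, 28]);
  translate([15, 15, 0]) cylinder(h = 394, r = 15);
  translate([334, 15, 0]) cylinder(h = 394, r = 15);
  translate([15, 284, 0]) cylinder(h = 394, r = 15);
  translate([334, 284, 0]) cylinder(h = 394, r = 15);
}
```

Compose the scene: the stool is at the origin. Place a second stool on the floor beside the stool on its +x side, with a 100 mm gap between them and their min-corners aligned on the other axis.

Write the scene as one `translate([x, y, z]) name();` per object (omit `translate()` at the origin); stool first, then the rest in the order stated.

stool();
translate([352, 0, 0]) stool_2();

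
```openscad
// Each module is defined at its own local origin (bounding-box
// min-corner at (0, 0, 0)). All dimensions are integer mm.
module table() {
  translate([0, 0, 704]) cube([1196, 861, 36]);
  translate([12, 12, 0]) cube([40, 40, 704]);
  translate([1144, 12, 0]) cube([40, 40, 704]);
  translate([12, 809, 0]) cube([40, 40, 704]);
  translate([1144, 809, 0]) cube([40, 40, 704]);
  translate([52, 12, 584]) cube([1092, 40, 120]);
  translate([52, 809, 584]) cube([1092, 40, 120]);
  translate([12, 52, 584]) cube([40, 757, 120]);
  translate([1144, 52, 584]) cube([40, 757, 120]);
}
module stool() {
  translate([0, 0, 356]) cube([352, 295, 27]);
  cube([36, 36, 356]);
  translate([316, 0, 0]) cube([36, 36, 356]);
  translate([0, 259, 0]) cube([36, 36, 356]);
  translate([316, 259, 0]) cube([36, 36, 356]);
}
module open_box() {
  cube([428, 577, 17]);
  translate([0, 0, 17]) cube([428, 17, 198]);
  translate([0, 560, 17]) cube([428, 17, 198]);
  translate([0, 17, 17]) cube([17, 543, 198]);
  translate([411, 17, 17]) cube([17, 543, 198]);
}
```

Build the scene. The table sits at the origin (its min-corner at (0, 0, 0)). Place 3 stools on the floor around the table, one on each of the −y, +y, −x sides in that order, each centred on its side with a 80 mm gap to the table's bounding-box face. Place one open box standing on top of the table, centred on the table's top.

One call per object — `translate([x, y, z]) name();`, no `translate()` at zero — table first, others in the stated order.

table();
translate([422, -375, 0]) stool();
translate([422, 941, 0]) stool();
translate([-432, 283, 0]) stool();
translate([384, 142, 740]) open_box();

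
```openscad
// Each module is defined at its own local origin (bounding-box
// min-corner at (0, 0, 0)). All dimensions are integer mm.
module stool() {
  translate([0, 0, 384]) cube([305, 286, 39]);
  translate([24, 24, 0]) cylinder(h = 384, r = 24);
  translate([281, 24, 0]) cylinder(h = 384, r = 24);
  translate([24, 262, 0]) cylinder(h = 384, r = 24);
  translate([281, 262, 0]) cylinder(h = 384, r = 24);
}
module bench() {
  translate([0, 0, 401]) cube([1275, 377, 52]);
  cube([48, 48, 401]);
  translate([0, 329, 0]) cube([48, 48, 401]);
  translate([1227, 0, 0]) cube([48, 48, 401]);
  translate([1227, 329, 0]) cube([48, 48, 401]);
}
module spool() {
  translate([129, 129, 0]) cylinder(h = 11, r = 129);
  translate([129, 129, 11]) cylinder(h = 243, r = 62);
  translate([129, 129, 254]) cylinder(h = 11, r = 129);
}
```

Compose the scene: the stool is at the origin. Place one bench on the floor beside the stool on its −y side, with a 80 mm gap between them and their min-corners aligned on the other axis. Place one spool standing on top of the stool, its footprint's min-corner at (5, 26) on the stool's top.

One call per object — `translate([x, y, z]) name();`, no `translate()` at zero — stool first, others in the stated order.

stool();
translate([0, -457, 0]) bench();
translate([5, 26, 423]) spool();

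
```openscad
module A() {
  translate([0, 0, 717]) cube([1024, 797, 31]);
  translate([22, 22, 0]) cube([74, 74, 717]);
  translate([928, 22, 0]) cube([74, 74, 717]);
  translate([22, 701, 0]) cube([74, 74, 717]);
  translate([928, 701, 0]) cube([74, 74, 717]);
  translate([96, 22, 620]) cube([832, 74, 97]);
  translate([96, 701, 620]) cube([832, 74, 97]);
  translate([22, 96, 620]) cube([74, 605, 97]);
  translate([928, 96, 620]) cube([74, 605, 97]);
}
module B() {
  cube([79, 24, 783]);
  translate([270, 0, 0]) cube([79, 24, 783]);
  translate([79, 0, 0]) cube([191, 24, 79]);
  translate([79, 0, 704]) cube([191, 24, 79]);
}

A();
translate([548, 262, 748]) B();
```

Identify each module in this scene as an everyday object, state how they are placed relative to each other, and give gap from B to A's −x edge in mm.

The picture frame's min-x is at 548; the table's min-x is 0; gap = 548 mm.

A is a table. B is a picture frame. The picture frame is on top of the table. The gap from the picture frame to the table's −x edge is 548 mm.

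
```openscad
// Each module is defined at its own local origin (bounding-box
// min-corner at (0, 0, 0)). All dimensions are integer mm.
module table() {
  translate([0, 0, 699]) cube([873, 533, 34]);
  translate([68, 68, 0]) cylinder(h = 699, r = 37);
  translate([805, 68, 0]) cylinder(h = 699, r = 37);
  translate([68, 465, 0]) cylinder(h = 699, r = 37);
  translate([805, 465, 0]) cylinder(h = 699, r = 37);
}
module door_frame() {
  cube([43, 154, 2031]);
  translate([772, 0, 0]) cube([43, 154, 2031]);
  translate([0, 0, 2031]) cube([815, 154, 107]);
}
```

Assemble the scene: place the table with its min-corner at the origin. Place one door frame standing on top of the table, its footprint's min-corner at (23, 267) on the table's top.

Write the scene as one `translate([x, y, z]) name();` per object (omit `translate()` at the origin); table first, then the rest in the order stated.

table();
translate([23, 267, 733]) door_frame();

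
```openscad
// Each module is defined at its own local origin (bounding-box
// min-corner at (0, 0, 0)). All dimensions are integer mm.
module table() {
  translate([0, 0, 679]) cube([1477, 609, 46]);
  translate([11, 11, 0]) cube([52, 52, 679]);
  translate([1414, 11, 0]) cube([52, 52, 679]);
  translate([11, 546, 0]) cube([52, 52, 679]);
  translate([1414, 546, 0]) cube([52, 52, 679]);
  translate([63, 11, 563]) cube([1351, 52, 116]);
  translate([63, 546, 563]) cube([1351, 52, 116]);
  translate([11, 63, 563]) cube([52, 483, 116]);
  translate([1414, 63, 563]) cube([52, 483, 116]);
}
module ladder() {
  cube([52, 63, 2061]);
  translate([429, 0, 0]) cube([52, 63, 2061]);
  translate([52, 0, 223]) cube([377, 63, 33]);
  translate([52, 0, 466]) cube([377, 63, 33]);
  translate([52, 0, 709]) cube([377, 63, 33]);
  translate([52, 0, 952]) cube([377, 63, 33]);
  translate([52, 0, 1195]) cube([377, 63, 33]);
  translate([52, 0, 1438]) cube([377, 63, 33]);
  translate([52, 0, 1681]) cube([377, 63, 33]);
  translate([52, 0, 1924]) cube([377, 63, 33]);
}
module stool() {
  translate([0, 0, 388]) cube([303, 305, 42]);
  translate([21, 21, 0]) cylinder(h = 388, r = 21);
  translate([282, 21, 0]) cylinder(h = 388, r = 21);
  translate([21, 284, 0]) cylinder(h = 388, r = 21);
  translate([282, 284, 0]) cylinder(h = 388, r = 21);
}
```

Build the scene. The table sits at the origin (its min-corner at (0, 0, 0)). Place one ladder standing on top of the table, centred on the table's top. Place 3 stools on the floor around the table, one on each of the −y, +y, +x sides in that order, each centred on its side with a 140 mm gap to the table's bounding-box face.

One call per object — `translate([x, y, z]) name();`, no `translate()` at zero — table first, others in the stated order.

table();
translate([498, 273, 725]) ladder();
translate([587, -445, 0]) stool();
translate([587, 749, 0]) stool();
translate([1617, 152, 0]) stool();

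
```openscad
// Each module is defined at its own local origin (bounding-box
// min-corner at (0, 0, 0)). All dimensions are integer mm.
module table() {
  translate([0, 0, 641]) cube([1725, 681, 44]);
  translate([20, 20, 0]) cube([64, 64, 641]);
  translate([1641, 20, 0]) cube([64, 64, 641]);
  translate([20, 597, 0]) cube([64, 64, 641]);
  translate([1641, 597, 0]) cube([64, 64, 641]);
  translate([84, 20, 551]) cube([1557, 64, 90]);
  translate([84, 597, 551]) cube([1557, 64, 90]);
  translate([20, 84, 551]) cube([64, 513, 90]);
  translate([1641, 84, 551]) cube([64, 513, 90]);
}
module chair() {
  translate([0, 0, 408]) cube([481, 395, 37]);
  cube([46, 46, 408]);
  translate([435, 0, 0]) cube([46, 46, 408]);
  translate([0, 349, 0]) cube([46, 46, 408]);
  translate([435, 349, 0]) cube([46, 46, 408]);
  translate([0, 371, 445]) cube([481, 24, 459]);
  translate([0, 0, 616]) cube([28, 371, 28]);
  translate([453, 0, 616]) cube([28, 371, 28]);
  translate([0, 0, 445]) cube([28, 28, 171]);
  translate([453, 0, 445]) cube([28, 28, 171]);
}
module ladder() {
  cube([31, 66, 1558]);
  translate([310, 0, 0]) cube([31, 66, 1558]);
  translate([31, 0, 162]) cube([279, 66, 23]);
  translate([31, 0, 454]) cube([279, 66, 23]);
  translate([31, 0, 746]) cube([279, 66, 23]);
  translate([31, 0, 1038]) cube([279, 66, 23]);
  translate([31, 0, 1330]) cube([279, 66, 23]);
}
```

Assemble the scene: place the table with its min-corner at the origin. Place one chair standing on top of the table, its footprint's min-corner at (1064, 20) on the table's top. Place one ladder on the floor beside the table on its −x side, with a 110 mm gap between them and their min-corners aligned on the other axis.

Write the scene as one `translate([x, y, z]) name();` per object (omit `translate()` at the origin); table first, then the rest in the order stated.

table();
translate([1064, 20, 685]) chair();
translate([-451, 0, 0]) ladder();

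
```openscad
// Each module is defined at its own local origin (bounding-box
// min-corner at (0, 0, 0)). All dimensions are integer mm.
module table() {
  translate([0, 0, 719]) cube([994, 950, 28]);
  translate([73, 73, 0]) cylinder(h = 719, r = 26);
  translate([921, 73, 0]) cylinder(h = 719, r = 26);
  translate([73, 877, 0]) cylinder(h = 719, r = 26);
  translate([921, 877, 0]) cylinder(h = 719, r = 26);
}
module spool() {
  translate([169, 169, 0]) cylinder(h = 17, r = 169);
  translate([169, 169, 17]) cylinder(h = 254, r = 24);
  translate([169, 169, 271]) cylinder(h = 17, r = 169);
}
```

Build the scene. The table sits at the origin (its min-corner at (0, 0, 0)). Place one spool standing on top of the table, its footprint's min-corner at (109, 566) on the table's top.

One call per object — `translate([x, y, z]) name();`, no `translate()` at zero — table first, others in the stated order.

table();
translate([109, 566, 747]) spool();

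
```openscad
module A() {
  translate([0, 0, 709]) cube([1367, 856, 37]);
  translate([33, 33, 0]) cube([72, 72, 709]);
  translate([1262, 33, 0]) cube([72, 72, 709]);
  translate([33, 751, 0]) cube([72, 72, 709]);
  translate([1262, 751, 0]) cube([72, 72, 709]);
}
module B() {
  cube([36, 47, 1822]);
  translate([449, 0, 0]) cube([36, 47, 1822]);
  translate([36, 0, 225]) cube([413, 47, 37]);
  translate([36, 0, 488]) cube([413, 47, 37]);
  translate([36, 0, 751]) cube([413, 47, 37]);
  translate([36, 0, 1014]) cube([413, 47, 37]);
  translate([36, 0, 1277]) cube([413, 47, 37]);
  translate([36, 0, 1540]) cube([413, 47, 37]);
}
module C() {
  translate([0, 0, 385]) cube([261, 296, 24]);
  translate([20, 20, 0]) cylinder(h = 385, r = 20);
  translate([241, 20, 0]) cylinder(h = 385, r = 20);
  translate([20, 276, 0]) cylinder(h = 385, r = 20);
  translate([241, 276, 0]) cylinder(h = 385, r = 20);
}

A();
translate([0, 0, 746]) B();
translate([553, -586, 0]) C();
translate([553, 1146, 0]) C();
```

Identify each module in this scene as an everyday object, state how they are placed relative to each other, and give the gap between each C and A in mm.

A is a table. B is a ladder. C is a stool. The ladder is on top of the table. Two stools sit around the table at the −y, +y sides. The gap between each stool and the table is 290 mm.

Each stool's nearest face is 290 mm from the table's bounding box.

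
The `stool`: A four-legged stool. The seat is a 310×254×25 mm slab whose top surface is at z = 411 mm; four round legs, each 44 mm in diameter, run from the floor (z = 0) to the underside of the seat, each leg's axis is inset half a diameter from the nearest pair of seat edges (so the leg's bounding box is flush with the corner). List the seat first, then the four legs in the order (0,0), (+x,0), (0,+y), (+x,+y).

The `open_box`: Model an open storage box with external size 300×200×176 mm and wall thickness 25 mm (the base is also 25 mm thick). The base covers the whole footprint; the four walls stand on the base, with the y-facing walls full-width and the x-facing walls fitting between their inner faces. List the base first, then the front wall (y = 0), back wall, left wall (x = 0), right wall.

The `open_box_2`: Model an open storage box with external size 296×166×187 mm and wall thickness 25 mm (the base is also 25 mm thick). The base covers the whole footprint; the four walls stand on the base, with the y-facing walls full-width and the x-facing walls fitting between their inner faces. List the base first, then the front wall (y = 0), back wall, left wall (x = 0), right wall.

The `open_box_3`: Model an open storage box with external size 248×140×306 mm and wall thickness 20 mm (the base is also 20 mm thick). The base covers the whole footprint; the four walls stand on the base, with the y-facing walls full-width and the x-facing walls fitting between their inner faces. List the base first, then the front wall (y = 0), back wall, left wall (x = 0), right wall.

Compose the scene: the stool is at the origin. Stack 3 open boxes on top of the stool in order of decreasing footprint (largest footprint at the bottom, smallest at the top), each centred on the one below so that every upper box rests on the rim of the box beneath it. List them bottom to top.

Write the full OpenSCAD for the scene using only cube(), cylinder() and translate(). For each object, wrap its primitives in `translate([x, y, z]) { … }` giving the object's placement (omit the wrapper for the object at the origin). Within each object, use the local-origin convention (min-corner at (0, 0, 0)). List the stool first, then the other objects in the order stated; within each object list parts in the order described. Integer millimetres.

translate([0, 0, 386]) cube([310, 254, 25]);
translate([22, 22, 0]) cylinder(h = 386, r = 22);
translate([288, 22, 0]) cylinder(h = 386, r = 22);
translate([22, 232, 0]) cylinder(h = 386, r = 22);
translate([288, 232, 0]) cylinder(h = 386, r = 22);
translate([5, 27, 411]) {
  cube([300, 200, 25]);
  translate([0, 0, 25]) cube([300, 25, 151]);
  translate([0, 175, 25]) cube([300, 25, 151]);
  translate([0, 25, 25]) cube([25, 150, 151]);
  translate([275, 25, 25]) cube([25, 150, 151]);
}
translate([7, 44, 587]) {
  cube([296, 166, 25]);
  translate([0, 0, 25]) cube([296, 25, 162]);
  translate([0, 141, 25]) cube([296, 25, 162]);
  translate([0, 25, 25]) cube([25, 116, 162]);
  translate([271, 25, 25]) cube([25, 116, 162]);
}
translate([31, 57, 774]) {
  cube([248, 140, 20]);
  translate([0, 0, 20]) cube([248, 20, 286]);
  translate([0, 120, 20]) cube([248, 20, 286]);
  translate([0, 20, 20]) cube([20, 100, 286]);
  translate([228, 20, 20]) cube([20, 100, 286]);
}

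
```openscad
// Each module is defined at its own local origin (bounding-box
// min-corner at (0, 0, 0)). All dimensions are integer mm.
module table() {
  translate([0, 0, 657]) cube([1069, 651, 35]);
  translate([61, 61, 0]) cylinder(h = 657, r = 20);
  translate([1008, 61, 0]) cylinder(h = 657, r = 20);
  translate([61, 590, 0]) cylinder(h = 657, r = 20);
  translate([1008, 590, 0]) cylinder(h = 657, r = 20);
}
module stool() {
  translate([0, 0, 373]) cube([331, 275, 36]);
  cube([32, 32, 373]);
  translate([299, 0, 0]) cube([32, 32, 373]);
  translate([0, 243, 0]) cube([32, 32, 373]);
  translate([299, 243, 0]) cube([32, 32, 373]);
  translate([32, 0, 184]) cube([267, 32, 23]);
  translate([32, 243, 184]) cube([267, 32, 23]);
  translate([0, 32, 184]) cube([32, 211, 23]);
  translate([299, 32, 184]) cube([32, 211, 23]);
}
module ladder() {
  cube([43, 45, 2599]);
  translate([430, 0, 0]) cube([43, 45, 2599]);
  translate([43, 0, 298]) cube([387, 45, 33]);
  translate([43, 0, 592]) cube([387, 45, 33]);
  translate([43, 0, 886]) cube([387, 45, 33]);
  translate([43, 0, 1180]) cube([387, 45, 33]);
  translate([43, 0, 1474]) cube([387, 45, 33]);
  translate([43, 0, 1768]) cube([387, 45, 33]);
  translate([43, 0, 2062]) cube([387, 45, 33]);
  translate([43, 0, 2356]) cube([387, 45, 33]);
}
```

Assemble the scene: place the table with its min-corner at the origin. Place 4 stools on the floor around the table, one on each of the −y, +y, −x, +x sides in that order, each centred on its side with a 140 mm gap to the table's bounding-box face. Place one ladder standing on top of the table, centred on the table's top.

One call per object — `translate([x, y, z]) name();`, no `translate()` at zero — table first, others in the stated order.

table();
translate([369, -415, 0]) stool();
translate([369, 791, 0]) stool();
translate([-471, 188, 0]) stool();
translate([1209, 188, 0]) stool();
translate([298, 303, 692]) ladder();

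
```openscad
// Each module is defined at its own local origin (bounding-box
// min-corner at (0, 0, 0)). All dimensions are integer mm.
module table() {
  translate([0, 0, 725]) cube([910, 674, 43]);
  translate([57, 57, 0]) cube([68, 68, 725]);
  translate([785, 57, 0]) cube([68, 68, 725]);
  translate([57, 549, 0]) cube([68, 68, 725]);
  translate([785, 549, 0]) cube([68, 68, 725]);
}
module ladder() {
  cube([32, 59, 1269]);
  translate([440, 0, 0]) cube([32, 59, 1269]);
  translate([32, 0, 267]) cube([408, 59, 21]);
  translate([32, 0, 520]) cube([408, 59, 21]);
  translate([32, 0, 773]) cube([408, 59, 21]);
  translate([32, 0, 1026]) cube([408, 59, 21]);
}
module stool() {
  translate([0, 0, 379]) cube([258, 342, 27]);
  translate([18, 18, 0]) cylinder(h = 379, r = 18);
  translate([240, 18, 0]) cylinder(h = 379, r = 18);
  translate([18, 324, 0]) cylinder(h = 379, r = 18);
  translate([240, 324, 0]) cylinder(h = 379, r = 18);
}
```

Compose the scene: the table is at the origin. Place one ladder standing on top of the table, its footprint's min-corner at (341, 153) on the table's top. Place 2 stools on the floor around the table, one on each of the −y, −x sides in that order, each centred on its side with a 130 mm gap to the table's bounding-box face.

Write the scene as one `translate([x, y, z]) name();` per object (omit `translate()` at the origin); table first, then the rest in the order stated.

table();
translate([341, 153, 768]) ladder();
translate([326, -472, 0]) stool();
translate([-388, 166, 0]) stool();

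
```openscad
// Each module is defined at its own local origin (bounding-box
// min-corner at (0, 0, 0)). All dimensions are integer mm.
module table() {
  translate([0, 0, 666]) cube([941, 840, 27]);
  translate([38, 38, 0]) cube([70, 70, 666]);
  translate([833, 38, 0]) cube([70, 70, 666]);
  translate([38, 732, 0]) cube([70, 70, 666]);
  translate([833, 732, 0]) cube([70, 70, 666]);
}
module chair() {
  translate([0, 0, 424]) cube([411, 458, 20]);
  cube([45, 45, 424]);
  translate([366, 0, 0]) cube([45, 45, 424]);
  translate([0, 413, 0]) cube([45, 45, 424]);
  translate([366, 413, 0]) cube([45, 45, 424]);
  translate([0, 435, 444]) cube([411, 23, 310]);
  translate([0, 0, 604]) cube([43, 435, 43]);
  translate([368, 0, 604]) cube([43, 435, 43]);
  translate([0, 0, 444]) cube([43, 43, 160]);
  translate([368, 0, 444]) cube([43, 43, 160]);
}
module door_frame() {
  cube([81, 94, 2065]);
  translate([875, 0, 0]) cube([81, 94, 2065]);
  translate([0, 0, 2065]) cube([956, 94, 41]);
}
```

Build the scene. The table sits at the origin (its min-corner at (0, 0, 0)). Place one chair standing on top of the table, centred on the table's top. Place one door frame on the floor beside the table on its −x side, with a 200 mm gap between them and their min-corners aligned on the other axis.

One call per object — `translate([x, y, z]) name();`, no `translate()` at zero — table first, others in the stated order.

table();
translate([265, 191, 693]) chair();
translate([-1156, 0, 0]) door_frame();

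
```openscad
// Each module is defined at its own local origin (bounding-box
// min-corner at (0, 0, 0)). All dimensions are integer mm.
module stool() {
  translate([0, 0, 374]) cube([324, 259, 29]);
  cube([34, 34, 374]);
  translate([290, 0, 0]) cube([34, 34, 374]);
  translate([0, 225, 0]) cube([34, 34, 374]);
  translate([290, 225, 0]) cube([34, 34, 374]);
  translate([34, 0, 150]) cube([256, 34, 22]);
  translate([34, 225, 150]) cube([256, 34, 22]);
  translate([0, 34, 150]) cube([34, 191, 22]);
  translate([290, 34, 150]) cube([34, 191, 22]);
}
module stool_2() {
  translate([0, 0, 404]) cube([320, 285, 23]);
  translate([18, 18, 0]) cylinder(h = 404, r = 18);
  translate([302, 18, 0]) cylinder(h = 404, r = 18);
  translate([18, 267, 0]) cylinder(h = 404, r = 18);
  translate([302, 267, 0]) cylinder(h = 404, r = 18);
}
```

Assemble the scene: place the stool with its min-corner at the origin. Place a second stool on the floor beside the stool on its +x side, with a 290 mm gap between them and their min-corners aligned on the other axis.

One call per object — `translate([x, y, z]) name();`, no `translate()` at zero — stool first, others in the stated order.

stool();
translate([614, 0, 0]) stool_2();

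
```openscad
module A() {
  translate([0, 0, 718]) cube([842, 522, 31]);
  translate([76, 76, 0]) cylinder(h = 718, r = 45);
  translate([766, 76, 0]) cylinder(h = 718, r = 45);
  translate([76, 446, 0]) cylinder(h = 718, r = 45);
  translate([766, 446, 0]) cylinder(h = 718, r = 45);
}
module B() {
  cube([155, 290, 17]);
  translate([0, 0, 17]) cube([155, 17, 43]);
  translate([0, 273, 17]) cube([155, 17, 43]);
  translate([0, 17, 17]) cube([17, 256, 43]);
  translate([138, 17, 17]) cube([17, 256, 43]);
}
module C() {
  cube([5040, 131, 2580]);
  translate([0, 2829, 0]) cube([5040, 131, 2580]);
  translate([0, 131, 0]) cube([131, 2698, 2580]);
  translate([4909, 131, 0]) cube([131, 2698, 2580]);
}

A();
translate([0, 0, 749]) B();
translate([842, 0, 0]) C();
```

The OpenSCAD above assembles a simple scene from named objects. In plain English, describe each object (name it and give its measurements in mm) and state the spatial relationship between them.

A is a table with a 842×522 mm rectangular top, 31 mm thick, top surface at z = 749 mm, supported by four round legs of 90 mm diameter, each leg's bounding box inset 31 mm from the nearest pair of top edges, running from the floor.

B is an open storage box with external size 155×290×60 mm and wall thickness 17 mm (the base is also 17 mm thick). The base covers the whole footprint; the four walls stand on the base, with the y-facing walls full-width and the x-facing walls fitting between their inner faces.

C is a box-shaped house frame (walls only): outside footprint 5040×2960 mm, wall height 2580 mm, wall thickness 131 mm. The two y-facing walls run the full x-width; the two x-facing walls fit between the inner faces of the y-facing walls.

The open box is on top of the table. The house frame is against the table's +x side, with their −y faces flush.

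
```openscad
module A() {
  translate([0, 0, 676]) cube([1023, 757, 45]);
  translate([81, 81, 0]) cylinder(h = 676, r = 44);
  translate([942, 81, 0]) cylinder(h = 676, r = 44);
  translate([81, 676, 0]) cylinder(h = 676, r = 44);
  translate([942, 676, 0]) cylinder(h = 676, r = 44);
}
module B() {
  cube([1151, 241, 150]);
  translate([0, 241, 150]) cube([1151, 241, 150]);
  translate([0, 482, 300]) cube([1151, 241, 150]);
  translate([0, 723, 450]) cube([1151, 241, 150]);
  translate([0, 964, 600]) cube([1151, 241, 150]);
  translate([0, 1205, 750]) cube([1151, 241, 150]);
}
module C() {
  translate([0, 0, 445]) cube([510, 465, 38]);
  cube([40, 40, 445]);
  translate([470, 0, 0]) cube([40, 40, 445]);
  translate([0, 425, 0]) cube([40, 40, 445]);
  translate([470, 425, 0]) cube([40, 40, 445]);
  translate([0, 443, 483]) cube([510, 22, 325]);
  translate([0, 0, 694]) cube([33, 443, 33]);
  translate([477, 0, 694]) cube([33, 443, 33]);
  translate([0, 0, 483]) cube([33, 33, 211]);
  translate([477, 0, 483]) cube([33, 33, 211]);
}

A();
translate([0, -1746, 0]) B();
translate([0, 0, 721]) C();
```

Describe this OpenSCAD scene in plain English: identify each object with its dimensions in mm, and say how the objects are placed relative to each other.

A is a table with a 1023×757 mm rectangular top, 45 mm thick, top surface at z = 721 mm, supported by four round legs of 88 mm diameter, each leg's bounding box inset 37 mm from the nearest pair of top edges, running from the floor.

B is a run of 6 identical solid stair steps. Each tread is 1151×241 mm and each step block is 150 mm high. Step 1 rests on the floor; step k is offset from step 1 by (k−1)×241 mm in y and (k−1)×150 mm in z.

C is a chair. The seat is a 510×465×38 mm slab with its top at z = 483 mm, on four 40×40 mm corner legs (flush with the seat edges, standing on z = 0). A flat backrest 22 mm thick, 325 mm tall, spans the full seat width and rises from the seat top along its +y edge, rear face flush with the rear of the seat. Two armrests of 33×33 mm section run along each side from the seat's front edge to the front of the backrest, top faces 244 mm above the seat top and outer faces flush with the seat's x-edges; a 33×33 mm post under the front of each armrest stands on the seat at the front corner.

The staircase is on the floor beside the table on its −y side. The chair is on top of the table.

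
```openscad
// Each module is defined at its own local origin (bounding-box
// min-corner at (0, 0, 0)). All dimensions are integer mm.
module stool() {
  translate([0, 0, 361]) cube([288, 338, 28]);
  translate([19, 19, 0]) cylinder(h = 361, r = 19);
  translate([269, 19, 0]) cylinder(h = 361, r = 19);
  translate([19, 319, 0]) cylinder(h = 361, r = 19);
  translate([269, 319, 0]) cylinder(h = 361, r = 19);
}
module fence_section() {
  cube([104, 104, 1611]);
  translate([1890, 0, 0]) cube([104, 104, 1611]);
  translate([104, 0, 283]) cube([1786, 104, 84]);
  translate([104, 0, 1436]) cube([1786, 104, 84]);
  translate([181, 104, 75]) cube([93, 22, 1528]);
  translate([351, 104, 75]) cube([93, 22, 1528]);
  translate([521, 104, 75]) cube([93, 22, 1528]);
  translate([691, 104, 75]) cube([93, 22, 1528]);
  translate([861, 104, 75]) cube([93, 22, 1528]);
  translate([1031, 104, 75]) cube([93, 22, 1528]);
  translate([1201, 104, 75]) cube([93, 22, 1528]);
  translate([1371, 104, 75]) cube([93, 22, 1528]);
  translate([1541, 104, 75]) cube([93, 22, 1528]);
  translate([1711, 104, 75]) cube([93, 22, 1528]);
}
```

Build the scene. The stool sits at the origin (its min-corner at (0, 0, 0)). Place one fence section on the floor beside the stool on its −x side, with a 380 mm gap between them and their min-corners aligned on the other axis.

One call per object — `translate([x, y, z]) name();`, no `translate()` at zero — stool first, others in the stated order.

stool();
translate([-2374, 0, 0]) fence_section();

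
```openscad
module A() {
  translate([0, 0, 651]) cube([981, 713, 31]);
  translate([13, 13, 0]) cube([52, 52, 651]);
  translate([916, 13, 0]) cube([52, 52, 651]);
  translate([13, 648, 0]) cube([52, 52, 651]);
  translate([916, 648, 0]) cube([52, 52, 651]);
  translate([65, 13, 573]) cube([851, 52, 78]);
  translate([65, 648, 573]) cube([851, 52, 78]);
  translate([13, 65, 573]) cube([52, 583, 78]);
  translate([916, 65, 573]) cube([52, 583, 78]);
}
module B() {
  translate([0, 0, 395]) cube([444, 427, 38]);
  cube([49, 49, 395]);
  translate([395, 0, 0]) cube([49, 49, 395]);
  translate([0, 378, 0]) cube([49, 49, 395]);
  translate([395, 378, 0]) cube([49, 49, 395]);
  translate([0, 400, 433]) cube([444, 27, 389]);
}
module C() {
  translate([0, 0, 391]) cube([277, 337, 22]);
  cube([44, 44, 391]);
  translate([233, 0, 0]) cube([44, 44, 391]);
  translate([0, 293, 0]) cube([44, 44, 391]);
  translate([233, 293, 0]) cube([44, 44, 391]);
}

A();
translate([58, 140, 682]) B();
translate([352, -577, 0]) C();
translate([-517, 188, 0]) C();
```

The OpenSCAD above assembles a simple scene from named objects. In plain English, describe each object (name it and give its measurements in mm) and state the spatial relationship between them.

A is a table: top 981 mm (x) × 713 mm (y), 31 mm thick, upper face at z = 682 mm, on four 52×52 mm square legs, each inset 13 mm from the nearest pair of top edges, running from z = 0 to the bottom of the top. Four apron rails, 52 mm thick and 78 mm tall, run between adjacent legs with their top edges flush with the underside of the top and their outer faces flush with the legs' outer faces.

B is a chair: 444×427 mm seat, 38 mm thick, top at z = 433 mm, on four 49 mm square corner legs flush with the seat edges. A 27 mm thick backrest slab spans the full seat width, extending 389 mm above the seat top, its back face flush with the seat's +y edge.

C is a four-legged stool. The seat is a 277×337×22 mm slab whose top surface is at z = 413 mm; four square legs, each 44×44 mm in cross-section, run from the floor (z = 0) to the underside of the seat, each flush with a corner of the seat.

The chair is on top of the table. Two stools sit around the table at the −y, −x sides.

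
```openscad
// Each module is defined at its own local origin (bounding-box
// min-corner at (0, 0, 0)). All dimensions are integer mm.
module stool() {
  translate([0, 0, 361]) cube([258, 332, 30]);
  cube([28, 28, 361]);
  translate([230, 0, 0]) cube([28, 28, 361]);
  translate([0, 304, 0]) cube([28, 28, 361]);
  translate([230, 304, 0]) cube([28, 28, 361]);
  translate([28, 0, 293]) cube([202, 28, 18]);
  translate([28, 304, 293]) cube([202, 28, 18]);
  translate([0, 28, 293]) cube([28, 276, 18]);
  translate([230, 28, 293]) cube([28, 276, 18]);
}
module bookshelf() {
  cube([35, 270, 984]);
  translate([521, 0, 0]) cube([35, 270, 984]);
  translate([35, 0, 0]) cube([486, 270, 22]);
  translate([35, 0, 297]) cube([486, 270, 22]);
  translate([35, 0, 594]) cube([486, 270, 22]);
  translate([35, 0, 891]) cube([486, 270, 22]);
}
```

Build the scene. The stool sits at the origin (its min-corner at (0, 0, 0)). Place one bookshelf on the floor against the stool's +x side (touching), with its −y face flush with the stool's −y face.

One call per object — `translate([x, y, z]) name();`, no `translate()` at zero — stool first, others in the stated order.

stool();
translate([258, 0, 0]) bookshelf();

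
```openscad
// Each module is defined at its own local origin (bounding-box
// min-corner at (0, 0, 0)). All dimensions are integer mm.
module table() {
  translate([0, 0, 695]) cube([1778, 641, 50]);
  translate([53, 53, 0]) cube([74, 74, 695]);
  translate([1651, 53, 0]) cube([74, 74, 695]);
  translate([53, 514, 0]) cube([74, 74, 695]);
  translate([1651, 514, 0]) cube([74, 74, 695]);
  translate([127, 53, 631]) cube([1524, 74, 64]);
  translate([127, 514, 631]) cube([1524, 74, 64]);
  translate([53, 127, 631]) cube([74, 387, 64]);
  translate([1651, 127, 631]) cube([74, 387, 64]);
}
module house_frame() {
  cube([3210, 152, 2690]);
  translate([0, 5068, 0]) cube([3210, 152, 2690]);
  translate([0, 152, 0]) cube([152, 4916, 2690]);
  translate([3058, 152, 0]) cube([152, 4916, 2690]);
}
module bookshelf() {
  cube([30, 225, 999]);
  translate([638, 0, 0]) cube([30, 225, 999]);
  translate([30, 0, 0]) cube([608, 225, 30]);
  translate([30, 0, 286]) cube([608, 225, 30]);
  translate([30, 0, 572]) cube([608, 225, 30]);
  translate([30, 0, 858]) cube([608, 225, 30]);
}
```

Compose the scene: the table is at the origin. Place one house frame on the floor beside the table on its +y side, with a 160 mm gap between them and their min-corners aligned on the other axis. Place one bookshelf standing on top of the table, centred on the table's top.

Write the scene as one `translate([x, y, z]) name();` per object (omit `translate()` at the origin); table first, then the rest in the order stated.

table();
translate([0, 801, 0]) house_frame();
translate([555, 208, 745]) bookshelf();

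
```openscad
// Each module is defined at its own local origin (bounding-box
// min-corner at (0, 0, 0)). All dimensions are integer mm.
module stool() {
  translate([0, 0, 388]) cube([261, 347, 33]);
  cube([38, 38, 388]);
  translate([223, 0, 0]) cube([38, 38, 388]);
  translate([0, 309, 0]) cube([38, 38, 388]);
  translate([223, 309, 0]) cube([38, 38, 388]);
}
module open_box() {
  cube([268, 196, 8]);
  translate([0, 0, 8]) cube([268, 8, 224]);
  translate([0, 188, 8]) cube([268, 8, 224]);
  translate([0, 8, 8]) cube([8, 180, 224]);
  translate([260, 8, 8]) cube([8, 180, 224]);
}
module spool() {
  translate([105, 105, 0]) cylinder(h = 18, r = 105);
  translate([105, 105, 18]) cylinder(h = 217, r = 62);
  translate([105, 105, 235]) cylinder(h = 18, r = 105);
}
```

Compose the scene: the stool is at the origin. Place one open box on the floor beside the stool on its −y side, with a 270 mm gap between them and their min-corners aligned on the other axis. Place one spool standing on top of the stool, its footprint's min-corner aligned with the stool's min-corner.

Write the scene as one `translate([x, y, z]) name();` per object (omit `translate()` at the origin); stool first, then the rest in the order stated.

stool();
translate([0, -466, 0]) open_box();
translate([0, 0, 421]) spool();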